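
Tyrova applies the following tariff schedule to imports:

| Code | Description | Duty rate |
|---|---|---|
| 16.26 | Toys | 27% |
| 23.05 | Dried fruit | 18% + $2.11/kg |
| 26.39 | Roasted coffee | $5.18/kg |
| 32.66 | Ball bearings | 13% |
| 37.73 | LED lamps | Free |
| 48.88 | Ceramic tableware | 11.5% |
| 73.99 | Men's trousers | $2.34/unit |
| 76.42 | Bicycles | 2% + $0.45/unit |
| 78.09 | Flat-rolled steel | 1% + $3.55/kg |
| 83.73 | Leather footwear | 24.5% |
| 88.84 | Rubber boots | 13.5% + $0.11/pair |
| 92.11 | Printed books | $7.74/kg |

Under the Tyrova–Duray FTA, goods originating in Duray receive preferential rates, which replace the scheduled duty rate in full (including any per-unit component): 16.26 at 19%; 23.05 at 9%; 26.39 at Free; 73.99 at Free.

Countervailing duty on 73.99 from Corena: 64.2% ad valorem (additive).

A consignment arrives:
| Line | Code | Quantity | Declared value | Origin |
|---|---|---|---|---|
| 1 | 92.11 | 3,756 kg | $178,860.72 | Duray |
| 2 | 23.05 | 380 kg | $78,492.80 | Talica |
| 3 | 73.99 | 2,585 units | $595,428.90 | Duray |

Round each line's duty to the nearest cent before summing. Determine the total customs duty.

Line 1 (92.11, Duray, 3,756 kg, $178,860.72):
Base rate for 92.11 is $7.74/kg.
Origin Duray is the FTA partner but 92.11 is not on the preference list; base rate stands.
Duty = 3,756 × $7.74 = $29,071.44.
Line 2 (23.05, Talica, 380 kg, $78,492.80):
Base rate for 23.05 is 18% + $2.11/kg.
23.05 has an FTA preferential rate, but origin Talica is not Duray; base rate stands.
Duty = $78,492.80 × 18% + 380 × $2.11 = $14,930.50.
Line 3 (73.99, Duray, 2,585 units, $595,428.90):
Base rate for 73.99 is $2.34/unit.
Origin Duray qualifies under the Tyrova–Duray agreement and 73.99 is covered: preferential rate Free applies instead.
The additional-duty order on 73.99 targets Corena, not Duray; it does not apply.
Duty = $595,428.90 × 0% = $0.00.
Total = $29,071.44 + $14,930.50 + $0.00 = $44,001.94.

$44,001.94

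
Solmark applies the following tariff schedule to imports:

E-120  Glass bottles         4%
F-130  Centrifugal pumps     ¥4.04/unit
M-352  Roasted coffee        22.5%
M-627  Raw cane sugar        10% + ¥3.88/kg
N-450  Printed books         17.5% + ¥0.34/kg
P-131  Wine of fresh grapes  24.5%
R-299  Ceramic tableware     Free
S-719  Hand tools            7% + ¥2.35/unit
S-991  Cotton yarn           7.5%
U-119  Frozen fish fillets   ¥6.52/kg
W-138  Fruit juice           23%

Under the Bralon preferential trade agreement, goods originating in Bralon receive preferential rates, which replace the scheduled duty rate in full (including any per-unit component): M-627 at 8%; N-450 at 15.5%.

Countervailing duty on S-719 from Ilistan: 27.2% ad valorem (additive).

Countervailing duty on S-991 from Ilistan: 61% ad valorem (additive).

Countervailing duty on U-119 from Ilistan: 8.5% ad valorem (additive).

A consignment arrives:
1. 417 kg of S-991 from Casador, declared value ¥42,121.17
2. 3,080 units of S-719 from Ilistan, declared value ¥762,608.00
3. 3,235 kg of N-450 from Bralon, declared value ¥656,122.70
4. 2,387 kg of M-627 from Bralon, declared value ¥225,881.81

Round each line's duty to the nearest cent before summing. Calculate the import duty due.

Line 1 (S-991, Casador, 417 kg, ¥42,121.17):
Base rate for S-991 is 7.5%.
The additional-duty order on S-991 targets Ilistan, not Casador; it does not apply.
Duty = ¥42,121.17 × 7.5% = ¥3,159.09.
Line 2 (S-719, Ilistan, 3,080 units, ¥762,608.00):
Base rate for S-719 is 7% + ¥2.35/unit.
Additional duty on S-719 from Ilistan: +27.2%. Applied ad valorem rate: 7% + 27.2% = 34.2%.
Duty = ¥762,608.00 × 34.2% + 3,080 × ¥2.35 = ¥268,049.94.
Line 3 (N-450, Bralon, 3,235 kg, ¥656,122.70):
Base rate for N-450 is 17.5% + ¥0.34/kg.
Origin Bralon qualifies under the Solmark–Bralon agreement and N-450 is covered: preferential rate 15.5% applies instead.
Duty = ¥656,122.70 × 15.5% = ¥101,699.02.
Line 4 (M-627, Bralon, 2,387 kg, ¥225,881.81):
Base rate for M-627 is 10% + ¥3.88/kg.
Origin Bralon qualifies under the Solmark–Bralon agreement and M-627 is covered: preferential rate 8% applies instead.
Duty = ¥225,881.81 × 8% = ¥18,070.54.
Total = ¥3,159.09 + ¥268,049.94 + ¥101,699.02 + ¥18,070.54 = ¥390,978.59.

¥390,978.59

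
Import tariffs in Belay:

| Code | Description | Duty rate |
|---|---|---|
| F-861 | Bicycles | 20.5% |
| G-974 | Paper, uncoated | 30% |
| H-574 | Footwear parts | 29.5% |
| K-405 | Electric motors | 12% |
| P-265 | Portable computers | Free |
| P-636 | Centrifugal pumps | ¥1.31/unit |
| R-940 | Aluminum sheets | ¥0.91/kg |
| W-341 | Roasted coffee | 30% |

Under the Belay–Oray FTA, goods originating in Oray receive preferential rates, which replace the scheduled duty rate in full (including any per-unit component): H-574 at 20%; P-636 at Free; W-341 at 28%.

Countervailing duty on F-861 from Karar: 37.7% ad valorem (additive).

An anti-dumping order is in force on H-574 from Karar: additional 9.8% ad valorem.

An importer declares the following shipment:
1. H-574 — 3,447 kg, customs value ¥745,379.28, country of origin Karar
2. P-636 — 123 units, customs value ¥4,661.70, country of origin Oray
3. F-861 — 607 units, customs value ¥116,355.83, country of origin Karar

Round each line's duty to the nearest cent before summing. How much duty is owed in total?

Line 1 (H-574, Karar, 3,447 kg, ¥745,379.28):
Base rate for H-574 is 29.5%.
H-574 has an FTA preferential rate, but origin Karar is not Oray; base rate stands.
Additional duty on H-574 from Karar: +9.8%. Applied ad valorem rate: 29.5% + 9.8% = 39.3%.
Duty = ¥745,379.28 × 39.3% = ¥292,934.06.
Line 2 (P-636, Oray, 123 units, ¥4,661.70):
Base rate for P-636 is ¥1.31/unit.
Origin Oray qualifies under the Belay–Oray agreement and P-636 is covered: preferential rate Free applies instead.
Duty = ¥4,661.70 × 0% = ¥0.00.
Line 3 (F-861, Karar, 607 units, ¥116,355.83):
Base rate for F-861 is 20.5%.
Additional duty on F-861 from Karar: +37.7%. Applied ad valorem rate: 20.5% + 37.7% = 58.2%.
Duty = ¥116,355.83 × 58.2% = ¥67,719.09.
Total = ¥292,934.06 + ¥0.00 + ¥67,719.09 = ¥360,653.15.

¥360,653.15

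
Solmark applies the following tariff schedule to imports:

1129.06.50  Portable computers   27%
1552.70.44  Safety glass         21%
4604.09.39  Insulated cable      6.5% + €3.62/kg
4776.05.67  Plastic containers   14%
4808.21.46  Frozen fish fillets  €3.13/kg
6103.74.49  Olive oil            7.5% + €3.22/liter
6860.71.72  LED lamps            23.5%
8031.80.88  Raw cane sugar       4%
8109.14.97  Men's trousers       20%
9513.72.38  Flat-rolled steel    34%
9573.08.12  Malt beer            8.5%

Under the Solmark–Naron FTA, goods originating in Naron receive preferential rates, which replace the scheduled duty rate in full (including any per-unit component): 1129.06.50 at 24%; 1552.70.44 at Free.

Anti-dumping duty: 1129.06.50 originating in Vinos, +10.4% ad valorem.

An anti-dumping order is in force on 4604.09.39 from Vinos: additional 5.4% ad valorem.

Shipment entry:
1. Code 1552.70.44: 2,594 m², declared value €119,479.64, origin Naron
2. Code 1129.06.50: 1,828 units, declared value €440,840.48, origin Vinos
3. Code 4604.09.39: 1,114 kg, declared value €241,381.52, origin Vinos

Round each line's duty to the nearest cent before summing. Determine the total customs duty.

Line 1 (1552.70.44, Naron, 2,594 m², €119,479.64):
Base rate for 1552.70.44 is 21%.
Origin Naron qualifies under the Solmark–Naron agreement and 1552.70.44 is covered: preferential rate Free applies instead.
Duty = €119,479.64 × 0% = €0.00.
Line 2 (1129.06.50, Vinos, 1,828 units, €440,840.48):
Base rate for 1129.06.50 is 27%.
1129.06.50 has an FTA preferential rate, but origin Vinos is not Naron; base rate stands.
Additional duty on 1129.06.50 from Vinos: +10.4%. Applied ad valorem rate: 27% + 10.4% = 37.4%.
Duty = €440,840.48 × 37.4% = €164,874.34.
Line 3 (4604.09.39, Vinos, 1,114 kg, €241,381.52):
Base rate for 4604.09.39 is 6.5% + €3.62/kg.
Additional duty on 4604.09.39 from Vinos: +5.4%. Applied ad valorem rate: 6.5% + 5.4% = 11.9%.
Duty = €241,381.52 × 11.9% + 1,114 × €3.62 = €32,757.08.
Total = €0.00 + €164,874.34 + €32,757.08 = €197,631.42.

€197,631.42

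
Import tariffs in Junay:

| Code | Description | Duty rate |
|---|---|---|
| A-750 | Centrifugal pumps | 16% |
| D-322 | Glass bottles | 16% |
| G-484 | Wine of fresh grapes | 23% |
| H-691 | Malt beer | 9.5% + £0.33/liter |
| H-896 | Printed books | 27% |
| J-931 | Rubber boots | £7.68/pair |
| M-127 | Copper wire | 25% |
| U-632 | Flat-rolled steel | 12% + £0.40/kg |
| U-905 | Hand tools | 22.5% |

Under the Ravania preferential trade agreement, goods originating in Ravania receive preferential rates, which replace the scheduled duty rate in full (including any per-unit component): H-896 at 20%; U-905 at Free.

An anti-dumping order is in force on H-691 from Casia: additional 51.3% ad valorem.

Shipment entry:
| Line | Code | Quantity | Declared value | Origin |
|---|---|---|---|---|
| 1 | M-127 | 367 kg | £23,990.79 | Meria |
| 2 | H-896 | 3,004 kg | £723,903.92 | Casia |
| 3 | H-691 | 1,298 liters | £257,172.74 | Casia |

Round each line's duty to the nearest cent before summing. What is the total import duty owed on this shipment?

£358,241.13

Line 1 (M-127, Meria, 367 kg, £23,990.79):
Base rate for M-127 is 25%.
Duty = £23,990.79 × 25% = £5,997.70.
Line 2 (H-896, Casia, 3,004 kg, £723,903.92):
Base rate for H-896 is 27%.
H-896 has an FTA preferential rate, but origin Casia is not Ravania; base rate stands.
Duty = £723,903.92 × 27% = £195,454.06.
Line 3 (H-691, Casia, 1,298 liters, £257,172.74):
Base rate for H-691 is 9.5% + £0.33/liter.
Additional duty on H-691 from Casia: +51.3%. Applied ad valorem rate: 9.5% + 51.3% = 60.8%.
Duty = £257,172.74 × 60.8% + 1,298 × £0.33 = £156,789.37.
Total = £5,997.70 + £195,454.06 + £156,789.37 = £358,241.13.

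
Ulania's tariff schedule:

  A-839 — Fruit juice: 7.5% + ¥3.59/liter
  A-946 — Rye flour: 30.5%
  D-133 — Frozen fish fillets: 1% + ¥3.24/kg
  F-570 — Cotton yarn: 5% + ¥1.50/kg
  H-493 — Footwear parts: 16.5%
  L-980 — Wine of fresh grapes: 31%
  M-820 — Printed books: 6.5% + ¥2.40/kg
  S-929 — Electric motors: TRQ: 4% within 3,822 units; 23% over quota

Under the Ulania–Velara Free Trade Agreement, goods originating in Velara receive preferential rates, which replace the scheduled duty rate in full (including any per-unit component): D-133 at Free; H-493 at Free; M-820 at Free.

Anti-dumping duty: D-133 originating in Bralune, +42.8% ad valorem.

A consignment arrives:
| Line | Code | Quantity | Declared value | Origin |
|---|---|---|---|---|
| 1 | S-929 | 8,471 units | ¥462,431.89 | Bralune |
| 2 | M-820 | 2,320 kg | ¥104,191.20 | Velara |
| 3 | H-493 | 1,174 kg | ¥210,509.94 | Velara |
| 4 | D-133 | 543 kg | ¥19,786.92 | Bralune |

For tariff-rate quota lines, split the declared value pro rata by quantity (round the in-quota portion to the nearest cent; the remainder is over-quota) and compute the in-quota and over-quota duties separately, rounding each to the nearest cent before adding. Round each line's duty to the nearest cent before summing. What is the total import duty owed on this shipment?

Line 1 (S-929, Bralune, 8,471 units, ¥462,431.89):
Code S-929 is under a tariff-rate quota (threshold 3,822 units). In-quota: 3,822 units at 4%; over-quota: 4,649 units at 23%.
Pro-rata value split: in-quota = ¥462,431.89 × 3,822/8,471 = ¥208,642.98; over-quota = ¥462,431.89 − ¥208,642.98 = ¥253,788.91.
In-quota duty = ¥208,642.98 × 4% = ¥8,345.72. Over-quota duty = ¥253,788.91 × 23% = ¥58,371.45.
Line duty = ¥8,345.72 + ¥58,371.45 = ¥66,717.17.
Line 2 (M-820, Velara, 2,320 kg, ¥104,191.20):
Base rate for M-820 is 6.5% + ¥2.40/kg.
Origin Velara qualifies under the Ulania–Velara agreement and M-820 is covered: preferential rate Free applies instead.
Duty = ¥104,191.20 × 0% = ¥0.00.
Line 3 (H-493, Velara, 1,174 kg, ¥210,509.94):
Base rate for H-493 is 16.5%.
Origin Velara qualifies under the Ulania–Velara agreement and H-493 is covered: preferential rate Free applies instead.
Duty = ¥210,509.94 × 0% = ¥0.00.
Line 4 (D-133, Bralune, 543 kg, ¥19,786.92):
Base rate for D-133 is 1% + ¥3.24/kg.
D-133 has an FTA preferential rate, but origin Bralune is not Velara; base rate stands.
Additional duty on D-133 from Bralune: +42.8%. Applied ad valorem rate: 1% + 42.8% = 43.8%.
Duty = ¥19,786.92 × 43.8% + 543 × ¥3.24 = ¥10,425.99.
Total = ¥66,717.17 + ¥0.00 + ¥0.00 + ¥10,425.99 = ¥77,143.16.

¥77,143.16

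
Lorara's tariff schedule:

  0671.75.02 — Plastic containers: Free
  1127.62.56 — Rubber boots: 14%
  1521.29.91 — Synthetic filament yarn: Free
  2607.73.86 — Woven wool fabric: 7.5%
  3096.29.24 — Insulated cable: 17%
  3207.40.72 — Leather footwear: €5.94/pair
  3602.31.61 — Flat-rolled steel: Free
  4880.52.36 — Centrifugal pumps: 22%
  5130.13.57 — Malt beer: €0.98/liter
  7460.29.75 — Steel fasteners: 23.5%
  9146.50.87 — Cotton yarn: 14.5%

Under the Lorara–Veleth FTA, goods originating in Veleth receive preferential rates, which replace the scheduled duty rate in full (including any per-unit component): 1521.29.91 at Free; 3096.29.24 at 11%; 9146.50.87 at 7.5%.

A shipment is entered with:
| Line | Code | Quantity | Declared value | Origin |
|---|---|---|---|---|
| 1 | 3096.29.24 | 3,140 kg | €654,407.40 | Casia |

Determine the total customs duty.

Line 1 (3096.29.24, Casia, 3,140 kg, €654,407.40):
Base rate for 3096.29.24 is 17%.
3096.29.24 has an FTA preferential rate, but origin Casia is not Veleth; base rate stands.
Duty = €654,407.40 × 17% = €111,249.26.

€111,249.26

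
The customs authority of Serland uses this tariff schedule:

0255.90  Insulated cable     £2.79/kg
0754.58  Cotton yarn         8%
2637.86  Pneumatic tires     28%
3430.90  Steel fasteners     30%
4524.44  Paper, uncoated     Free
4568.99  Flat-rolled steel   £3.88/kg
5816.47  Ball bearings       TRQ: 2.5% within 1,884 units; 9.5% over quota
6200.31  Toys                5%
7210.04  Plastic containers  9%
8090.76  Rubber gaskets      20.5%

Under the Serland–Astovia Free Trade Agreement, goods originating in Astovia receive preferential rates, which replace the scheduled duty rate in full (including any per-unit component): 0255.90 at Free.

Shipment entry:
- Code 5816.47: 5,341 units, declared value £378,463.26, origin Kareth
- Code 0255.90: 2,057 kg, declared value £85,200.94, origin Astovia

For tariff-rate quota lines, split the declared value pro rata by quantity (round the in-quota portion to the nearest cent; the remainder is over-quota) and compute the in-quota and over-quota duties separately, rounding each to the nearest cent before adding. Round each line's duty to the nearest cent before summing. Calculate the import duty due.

£26,609.00

Line 1 (5816.47, Kareth, 5,341 units, £378,463.26):
Code 5816.47 is under a tariff-rate quota (threshold 1,884 units). In-quota: 1,884 units at 2.5%; over-quota: 3,457 units at 9.5%.
Pro-rata value split: in-quota = £378,463.26 × 1,884/5,341 = £133,500.24; over-quota = £378,463.26 − £133,500.24 = £244,963.02.
In-quota duty = £133,500.24 × 2.5% = £3,337.51. Over-quota duty = £244,963.02 × 9.5% = £23,271.49.
Line duty = £3,337.51 + £23,271.49 = £26,609.00.
Line 2 (0255.90, Astovia, 2,057 kg, £85,200.94):
Base rate for 0255.90 is £2.79/kg.
Origin Astovia qualifies under the Serland–Astovia agreement and 0255.90 is covered: preferential rate Free applies instead.
Duty = £85,200.94 × 0% = £0.00.
Total = £26,609.00 + £0.00 = £26,609.00.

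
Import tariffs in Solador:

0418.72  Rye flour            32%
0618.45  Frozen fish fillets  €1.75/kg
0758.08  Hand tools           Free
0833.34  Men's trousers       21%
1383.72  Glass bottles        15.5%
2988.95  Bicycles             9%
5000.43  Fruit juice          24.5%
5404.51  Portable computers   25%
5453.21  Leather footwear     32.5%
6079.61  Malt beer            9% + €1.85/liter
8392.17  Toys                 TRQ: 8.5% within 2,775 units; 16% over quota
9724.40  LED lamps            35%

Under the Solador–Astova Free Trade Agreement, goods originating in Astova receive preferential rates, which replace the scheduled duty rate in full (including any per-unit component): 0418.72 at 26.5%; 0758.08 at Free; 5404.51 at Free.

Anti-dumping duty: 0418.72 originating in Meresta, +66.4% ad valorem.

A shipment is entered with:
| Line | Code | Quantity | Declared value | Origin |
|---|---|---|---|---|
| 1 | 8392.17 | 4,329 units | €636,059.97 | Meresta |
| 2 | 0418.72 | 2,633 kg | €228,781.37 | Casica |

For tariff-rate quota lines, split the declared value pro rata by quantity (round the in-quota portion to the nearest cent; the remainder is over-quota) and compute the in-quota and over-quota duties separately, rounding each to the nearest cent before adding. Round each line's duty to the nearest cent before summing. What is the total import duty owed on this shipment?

Line 1 (8392.17, Meresta, 4,329 units, €636,059.97):
Code 8392.17 is under a tariff-rate quota (threshold 2,775 units). In-quota: 2,775 units at 8.5%; over-quota: 1,554 units at 16%.
Pro-rata value split: in-quota = €636,059.97 × 2,775/4,329 = €407,730.75; over-quota = €636,059.97 − €407,730.75 = €228,329.22.
In-quota duty = €407,730.75 × 8.5% = €34,657.11. Over-quota duty = €228,329.22 × 16% = €36,532.68.
Line duty = €34,657.11 + €36,532.68 = €71,189.79.
Line 2 (0418.72, Casica, 2,633 kg, €228,781.37):
Base rate for 0418.72 is 32%.
0418.72 has an FTA preferential rate, but origin Casica is not Astova; base rate stands.
The additional-duty order on 0418.72 targets Meresta, not Casica; it does not apply.
Duty = €228,781.37 × 32% = €73,210.04.
Total = €71,189.79 + €73,210.04 = €144,399.83.

€144,399.83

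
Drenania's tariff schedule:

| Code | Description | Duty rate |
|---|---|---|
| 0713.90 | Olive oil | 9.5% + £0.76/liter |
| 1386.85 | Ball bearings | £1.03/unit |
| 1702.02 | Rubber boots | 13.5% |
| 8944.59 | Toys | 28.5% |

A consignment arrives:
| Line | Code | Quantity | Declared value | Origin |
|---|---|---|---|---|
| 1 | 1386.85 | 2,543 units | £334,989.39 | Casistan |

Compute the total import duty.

£2,619.29

Line 1 (1386.85, Casistan, 2,543 units, £334,989.39):
Base rate for 1386.85 is £1.03/unit.
Duty = 2,543 × £1.03 = £2,619.29.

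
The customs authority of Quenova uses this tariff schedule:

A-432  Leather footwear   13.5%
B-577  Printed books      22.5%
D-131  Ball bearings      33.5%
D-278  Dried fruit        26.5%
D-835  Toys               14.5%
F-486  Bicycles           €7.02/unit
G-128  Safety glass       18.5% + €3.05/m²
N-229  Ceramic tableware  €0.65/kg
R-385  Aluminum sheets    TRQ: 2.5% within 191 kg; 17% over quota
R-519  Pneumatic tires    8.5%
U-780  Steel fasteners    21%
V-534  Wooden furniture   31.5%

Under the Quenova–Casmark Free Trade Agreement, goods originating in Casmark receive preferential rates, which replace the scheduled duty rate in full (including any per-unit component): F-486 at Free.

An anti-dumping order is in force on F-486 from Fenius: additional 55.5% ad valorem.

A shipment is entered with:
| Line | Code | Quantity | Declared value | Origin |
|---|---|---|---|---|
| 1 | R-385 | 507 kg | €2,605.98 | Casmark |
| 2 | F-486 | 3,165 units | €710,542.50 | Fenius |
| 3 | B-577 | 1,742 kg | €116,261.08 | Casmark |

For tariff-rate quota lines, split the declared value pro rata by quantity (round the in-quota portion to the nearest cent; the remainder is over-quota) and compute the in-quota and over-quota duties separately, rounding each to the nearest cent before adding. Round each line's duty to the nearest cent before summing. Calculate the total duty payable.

Line 1 (R-385, Casmark, 507 kg, €2,605.98):
Code R-385 is under a tariff-rate quota (threshold 191 kg). In-quota: 191 kg at 2.5%; over-quota: 316 kg at 17%.
Pro-rata value split: in-quota = €2,605.98 × 191/507 = €981.74; over-quota = €2,605.98 − €981.74 = €1,624.24.
In-quota duty = €981.74 × 2.5% = €24.54. Over-quota duty = €1,624.24 × 17% = €276.12.
Line duty = €24.54 + €276.12 = €300.66.
Line 2 (F-486, Fenius, 3,165 units, €710,542.50):
Base rate for F-486 is €7.02/unit.
F-486 has an FTA preferential rate, but origin Fenius is not Casmark; base rate stands.
Additional duty on F-486 from Fenius: +55.5% ad valorem. Applied ad valorem rate = 55.5%.
Duty = €710,542.50 × 55.5% + 3,165 × €7.02 = €416,569.39.
Line 3 (B-577, Casmark, 1,742 kg, €116,261.08):
Base rate for B-577 is 22.5%.
Origin Casmark is the FTA partner but B-577 is not on the preference list; base rate stands.
Duty = €116,261.08 × 22.5% = €26,158.74.
Total = €300.66 + €416,569.39 + €26,158.74 = €443,028.79.

€443,028.79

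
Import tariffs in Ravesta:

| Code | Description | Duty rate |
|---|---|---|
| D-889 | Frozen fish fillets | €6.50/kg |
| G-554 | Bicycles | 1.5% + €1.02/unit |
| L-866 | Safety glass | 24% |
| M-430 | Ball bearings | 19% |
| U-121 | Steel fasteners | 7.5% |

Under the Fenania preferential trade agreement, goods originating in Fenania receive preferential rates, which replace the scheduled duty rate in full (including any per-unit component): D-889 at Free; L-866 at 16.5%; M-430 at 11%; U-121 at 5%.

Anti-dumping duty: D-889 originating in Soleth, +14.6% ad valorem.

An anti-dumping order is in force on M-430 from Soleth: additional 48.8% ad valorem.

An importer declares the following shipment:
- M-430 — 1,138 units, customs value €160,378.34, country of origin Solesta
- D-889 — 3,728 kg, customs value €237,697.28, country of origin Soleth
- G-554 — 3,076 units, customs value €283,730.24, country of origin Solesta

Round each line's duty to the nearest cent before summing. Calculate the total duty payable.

Line 1 (M-430, Solesta, 1,138 units, €160,378.34):
Base rate for M-430 is 19%.
M-430 has an FTA preferential rate, but origin Solesta is not Fenania; base rate stands.
The additional-duty order on M-430 targets Soleth, not Solesta; it does not apply.
Duty = €160,378.34 × 19% = €30,471.88.
Line 2 (D-889, Soleth, 3,728 kg, €237,697.28):
Base rate for D-889 is €6.50/kg.
D-889 has an FTA preferential rate, but origin Soleth is not Fenania; base rate stands.
Additional duty on D-889 from Soleth: +14.6% ad valorem. Applied ad valorem rate = 14.6%.
Duty = €237,697.28 × 14.6% + 3,728 × €6.50 = €58,935.80.
Line 3 (G-554, Solesta, 3,076 units, €283,730.24):
Base rate for G-554 is 1.5% + €1.02/unit.
Duty = €283,730.24 × 1.5% + 3,076 × €1.02 = €7,393.47.
Total = €30,471.88 + €58,935.80 + €7,393.47 = €96,801.15.

€96,801.15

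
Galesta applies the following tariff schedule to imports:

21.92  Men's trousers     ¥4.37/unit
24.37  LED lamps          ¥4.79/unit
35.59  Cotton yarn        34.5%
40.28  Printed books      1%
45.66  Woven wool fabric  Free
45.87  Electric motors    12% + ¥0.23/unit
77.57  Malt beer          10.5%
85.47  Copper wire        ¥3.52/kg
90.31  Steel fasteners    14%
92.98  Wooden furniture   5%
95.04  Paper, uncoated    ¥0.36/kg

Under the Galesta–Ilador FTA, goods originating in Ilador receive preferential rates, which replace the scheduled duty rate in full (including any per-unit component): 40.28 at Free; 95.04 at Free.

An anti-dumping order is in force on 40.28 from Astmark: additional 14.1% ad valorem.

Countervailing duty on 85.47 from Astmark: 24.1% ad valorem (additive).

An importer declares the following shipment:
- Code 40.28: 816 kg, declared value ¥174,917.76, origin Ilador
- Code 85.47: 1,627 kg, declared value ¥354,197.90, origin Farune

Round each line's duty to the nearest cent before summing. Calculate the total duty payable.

Line 1 (40.28, Ilador, 816 kg, ¥174,917.76):
Base rate for 40.28 is 1%.
Origin Ilador qualifies under the Galesta–Ilador agreement and 40.28 is covered: preferential rate Free applies instead.
The additional-duty order on 40.28 targets Astmark, not Ilador; it does not apply.
Duty = ¥174,917.76 × 0% = ¥0.00.
Line 2 (85.47, Farune, 1,627 kg, ¥354,197.90):
Base rate for 85.47 is ¥3.52/kg.
The additional-duty order on 85.47 targets Astmark, not Farune; it does not apply.
Duty = 1,627 × ¥3.52 = ¥5,727.04.
Total = ¥0.00 + ¥5,727.04 = ¥5,727.04.

¥5,727.04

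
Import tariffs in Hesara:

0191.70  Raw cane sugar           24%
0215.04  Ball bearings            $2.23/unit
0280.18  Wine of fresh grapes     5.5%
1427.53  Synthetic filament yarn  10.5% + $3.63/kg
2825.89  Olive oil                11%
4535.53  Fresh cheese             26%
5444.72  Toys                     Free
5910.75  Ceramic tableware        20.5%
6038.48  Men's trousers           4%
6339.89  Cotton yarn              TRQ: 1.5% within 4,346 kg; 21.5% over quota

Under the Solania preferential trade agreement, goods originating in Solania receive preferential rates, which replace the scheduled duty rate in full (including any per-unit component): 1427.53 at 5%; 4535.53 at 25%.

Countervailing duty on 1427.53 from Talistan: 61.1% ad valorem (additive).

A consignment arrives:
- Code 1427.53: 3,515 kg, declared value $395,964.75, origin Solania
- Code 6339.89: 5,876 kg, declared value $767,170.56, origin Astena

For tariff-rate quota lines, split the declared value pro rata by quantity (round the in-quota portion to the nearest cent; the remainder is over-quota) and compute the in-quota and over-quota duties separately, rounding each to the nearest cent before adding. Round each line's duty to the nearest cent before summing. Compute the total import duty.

$71,257.16

Line 1 (1427.53, Solania, 3,515 kg, $395,964.75):
Base rate for 1427.53 is 10.5% + $3.63/kg.
Origin Solania qualifies under the Hesara–Solania agreement and 1427.53 is covered: preferential rate 5% applies instead.
The additional-duty order on 1427.53 targets Talistan, not Solania; it does not apply.
Duty = $395,964.75 × 5% = $19,798.24.
Line 2 (6339.89, Astena, 5,876 kg, $767,170.56):
Code 6339.89 is under a tariff-rate quota (threshold 4,346 kg). In-quota: 4,346 kg at 1.5%; over-quota: 1,530 kg at 21.5%.
Pro-rata value split: in-quota = $767,170.56 × 4,346/5,876 = $567,413.76; over-quota = $767,170.56 − $567,413.76 = $199,756.80.
In-quota duty = $567,413.76 × 1.5% = $8,511.21. Over-quota duty = $199,756.80 × 21.5% = $42,947.71.
Line duty = $8,511.21 + $42,947.71 = $51,458.92.
Total = $19,798.24 + $51,458.92 = $71,257.16.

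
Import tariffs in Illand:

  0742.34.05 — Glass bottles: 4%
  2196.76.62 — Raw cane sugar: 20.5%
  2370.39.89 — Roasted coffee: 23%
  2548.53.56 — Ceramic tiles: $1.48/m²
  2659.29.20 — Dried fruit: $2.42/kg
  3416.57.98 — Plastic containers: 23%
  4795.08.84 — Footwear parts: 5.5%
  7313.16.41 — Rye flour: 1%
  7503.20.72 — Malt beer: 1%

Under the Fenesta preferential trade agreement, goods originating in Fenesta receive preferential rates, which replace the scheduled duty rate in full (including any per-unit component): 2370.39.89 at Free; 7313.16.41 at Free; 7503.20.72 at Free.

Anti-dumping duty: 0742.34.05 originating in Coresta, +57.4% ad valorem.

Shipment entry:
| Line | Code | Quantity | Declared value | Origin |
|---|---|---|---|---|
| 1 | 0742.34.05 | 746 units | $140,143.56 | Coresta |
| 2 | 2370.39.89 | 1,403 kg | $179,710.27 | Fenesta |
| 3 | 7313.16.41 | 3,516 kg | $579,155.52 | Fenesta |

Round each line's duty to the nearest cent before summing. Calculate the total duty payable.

Line 1 (0742.34.05, Coresta, 746 units, $140,143.56):
Base rate for 0742.34.05 is 4%.
Additional duty on 0742.34.05 from Coresta: +57.4%. Applied ad valorem rate: 4% + 57.4% = 61.4%.
Duty = $140,143.56 × 61.4% = $86,048.15.
Line 2 (2370.39.89, Fenesta, 1,403 kg, $179,710.27):
Base rate for 2370.39.89 is 23%.
Origin Fenesta qualifies under the Illand–Fenesta agreement and 2370.39.89 is covered: preferential rate Free applies instead.
Duty = $179,710.27 × 0% = $0.00.
Line 3 (7313.16.41, Fenesta, 3,516 kg, $579,155.52):
Base rate for 7313.16.41 is 1%.
Origin Fenesta qualifies under the Illand–Fenesta agreement and 7313.16.41 is covered: preferential rate Free applies instead.
Duty = $579,155.52 × 0% = $0.00.
Total = $86,048.15 + $0.00 + $0.00 = $86,048.15.

$86,048.15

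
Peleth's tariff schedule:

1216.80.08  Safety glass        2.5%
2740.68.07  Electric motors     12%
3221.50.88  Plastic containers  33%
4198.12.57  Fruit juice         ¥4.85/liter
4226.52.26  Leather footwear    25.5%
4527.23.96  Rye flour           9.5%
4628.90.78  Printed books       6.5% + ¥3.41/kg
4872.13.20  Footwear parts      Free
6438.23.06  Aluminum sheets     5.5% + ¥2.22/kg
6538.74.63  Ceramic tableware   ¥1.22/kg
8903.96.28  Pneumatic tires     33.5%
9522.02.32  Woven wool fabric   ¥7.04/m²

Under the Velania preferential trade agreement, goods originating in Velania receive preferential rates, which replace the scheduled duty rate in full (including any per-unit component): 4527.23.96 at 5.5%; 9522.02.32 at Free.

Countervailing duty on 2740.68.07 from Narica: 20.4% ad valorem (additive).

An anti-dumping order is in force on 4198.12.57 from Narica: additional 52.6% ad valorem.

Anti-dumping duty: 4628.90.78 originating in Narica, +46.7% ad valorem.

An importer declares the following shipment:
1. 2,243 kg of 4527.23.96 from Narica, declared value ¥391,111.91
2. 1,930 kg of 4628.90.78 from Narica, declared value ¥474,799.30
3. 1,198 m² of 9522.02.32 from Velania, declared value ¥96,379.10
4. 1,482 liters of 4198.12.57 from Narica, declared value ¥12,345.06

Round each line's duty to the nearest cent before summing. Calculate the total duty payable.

¥310,011.36

Line 1 (4527.23.96, Narica, 2,243 kg, ¥391,111.91):
Base rate for 4527.23.96 is 9.5%.
4527.23.96 has an FTA preferential rate, but origin Narica is not Velania; base rate stands.
Duty = ¥391,111.91 × 9.5% = ¥37,155.63.
Line 2 (4628.90.78, Narica, 1,930 kg, ¥474,799.30):
Base rate for 4628.90.78 is 6.5% + ¥3.41/kg.
Additional duty on 4628.90.78 from Narica: +46.7%. Applied ad valorem rate: 6.5% + 46.7% = 53.2%.
Duty = ¥474,799.30 × 53.2% + 1,930 × ¥3.41 = ¥259,174.53.
Line 3 (9522.02.32, Velania, 1,198 m², ¥96,379.10):
Base rate for 9522.02.32 is ¥7.04/m².
Origin Velania qualifies under the Peleth–Velania agreement and 9522.02.32 is covered: preferential rate Free applies instead.
Duty = ¥96,379.10 × 0% = ¥0.00.
Line 4 (4198.12.57, Narica, 1,482 liters, ¥12,345.06):
Base rate for 4198.12.57 is ¥4.85/liter.
Additional duty on 4198.12.57 from Narica: +52.6% ad valorem. Applied ad valorem rate = 52.6%.
Duty = ¥12,345.06 × 52.6% + 1,482 × ¥4.85 = ¥13,681.20.
Total = ¥37,155.63 + ¥259,174.53 + ¥0.00 + ¥13,681.20 = ¥310,011.36.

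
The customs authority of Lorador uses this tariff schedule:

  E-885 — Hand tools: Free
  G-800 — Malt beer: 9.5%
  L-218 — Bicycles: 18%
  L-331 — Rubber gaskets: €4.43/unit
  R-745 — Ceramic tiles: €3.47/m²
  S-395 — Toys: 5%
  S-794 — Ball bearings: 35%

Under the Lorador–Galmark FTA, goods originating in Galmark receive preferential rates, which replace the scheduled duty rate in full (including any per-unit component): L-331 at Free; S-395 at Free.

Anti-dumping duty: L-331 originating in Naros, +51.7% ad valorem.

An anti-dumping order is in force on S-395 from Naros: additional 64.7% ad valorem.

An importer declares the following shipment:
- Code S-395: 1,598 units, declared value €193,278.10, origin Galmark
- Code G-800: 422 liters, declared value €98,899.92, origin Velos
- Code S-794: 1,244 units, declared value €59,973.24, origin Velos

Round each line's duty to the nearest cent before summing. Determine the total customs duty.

Line 1 (S-395, Galmark, 1,598 units, €193,278.10):
Base rate for S-395 is 5%.
Origin Galmark qualifies under the Lorador–Galmark agreement and S-395 is covered: preferential rate Free applies instead.
The additional-duty order on S-395 targets Naros, not Galmark; it does not apply.
Duty = €193,278.10 × 0% = €0.00.
Line 2 (G-800, Velos, 422 liters, €98,899.92):
Base rate for G-800 is 9.5%.
Duty = €98,899.92 × 9.5% = €9,395.49.
Line 3 (S-794, Velos, 1,244 units, €59,973.24):
Base rate for S-794 is 35%.
Duty = €59,973.24 × 35% = €20,990.63.
Total = €0.00 + €9,395.49 + €20,990.63 = €30,386.12.

€30,386.12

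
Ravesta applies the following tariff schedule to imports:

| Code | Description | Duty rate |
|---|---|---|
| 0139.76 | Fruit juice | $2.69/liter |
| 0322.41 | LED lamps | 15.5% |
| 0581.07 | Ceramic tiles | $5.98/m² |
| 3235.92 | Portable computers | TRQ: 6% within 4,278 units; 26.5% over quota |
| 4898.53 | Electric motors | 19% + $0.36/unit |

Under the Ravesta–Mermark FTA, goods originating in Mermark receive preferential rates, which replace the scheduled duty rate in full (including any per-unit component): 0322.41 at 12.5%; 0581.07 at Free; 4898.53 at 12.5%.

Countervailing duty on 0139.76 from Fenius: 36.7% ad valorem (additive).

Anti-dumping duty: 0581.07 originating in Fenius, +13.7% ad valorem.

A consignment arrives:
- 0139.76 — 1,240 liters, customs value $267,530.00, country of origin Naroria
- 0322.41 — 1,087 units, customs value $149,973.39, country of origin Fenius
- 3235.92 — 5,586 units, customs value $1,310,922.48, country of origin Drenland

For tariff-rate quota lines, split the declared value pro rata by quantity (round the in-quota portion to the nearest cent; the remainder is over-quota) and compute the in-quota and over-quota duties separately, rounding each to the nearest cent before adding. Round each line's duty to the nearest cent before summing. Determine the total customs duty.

$168,163.92

Line 1 (0139.76, Naroria, 1,240 liters, $267,530.00):
Base rate for 0139.76 is $2.69/liter.
The additional-duty order on 0139.76 targets Fenius, not Naroria; it does not apply.
Duty = 1,240 × $2.69 = $3,335.60.
Line 2 (0322.41, Fenius, 1,087 units, $149,973.39):
Base rate for 0322.41 is 15.5%.
0322.41 has an FTA preferential rate, but origin Fenius is not Mermark; base rate stands.
Duty = $149,973.39 × 15.5% = $23,245.88.
Line 3 (3235.92, Drenland, 5,586 units, $1,310,922.48):
Code 3235.92 is under a tariff-rate quota (threshold 4,278 units). In-quota: 4,278 units at 6%; over-quota: 1,308 units at 26.5%.
Pro-rata value split: in-quota = $1,310,922.48 × 4,278/5,586 = $1,003,961.04; over-quota = $1,310,922.48 − $1,003,961.04 = $306,961.44.
In-quota duty = $1,003,961.04 × 6% = $60,237.66. Over-quota duty = $306,961.44 × 26.5% = $81,344.78.
Line duty = $60,237.66 + $81,344.78 = $141,582.44.
Total = $3,335.60 + $23,245.88 + $141,582.44 = $168,163.92.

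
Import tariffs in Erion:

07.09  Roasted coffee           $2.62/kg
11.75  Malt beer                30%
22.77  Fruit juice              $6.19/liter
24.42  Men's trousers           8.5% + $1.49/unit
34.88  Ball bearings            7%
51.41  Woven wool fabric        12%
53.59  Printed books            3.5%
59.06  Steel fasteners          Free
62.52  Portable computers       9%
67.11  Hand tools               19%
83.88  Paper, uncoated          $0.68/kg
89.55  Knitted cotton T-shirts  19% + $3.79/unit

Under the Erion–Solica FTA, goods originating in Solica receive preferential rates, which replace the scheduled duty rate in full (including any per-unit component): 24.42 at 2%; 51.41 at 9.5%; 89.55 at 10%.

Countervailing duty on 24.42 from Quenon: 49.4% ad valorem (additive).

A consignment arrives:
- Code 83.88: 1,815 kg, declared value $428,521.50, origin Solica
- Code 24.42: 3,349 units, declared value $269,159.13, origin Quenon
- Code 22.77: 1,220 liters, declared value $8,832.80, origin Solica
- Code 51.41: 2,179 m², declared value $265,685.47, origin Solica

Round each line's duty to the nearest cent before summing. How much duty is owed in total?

$194,859.27

Line 1 (83.88, Solica, 1,815 kg, $428,521.50):
Base rate for 83.88 is $0.68/kg.
Origin Solica is the FTA partner but 83.88 is not on the preference list; base rate stands.
Duty = 1,815 × $0.68 = $1,234.20.
Line 2 (24.42, Quenon, 3,349 units, $269,159.13):
Base rate for 24.42 is 8.5% + $1.49/unit.
24.42 has an FTA preferential rate, but origin Quenon is not Solica; base rate stands.
Additional duty on 24.42 from Quenon: +49.4%. Applied ad valorem rate: 8.5% + 49.4% = 57.9%.
Duty = $269,159.13 × 57.9% + 3,349 × $1.49 = $160,833.15.
Line 3 (22.77, Solica, 1,220 liters, $8,832.80):
Base rate for 22.77 is $6.19/liter.
Origin Solica is the FTA partner but 22.77 is not on the preference list; base rate stands.
Duty = 1,220 × $6.19 = $7,551.80.
Line 4 (51.41, Solica, 2,179 m², $265,685.47):
Base rate for 51.41 is 12%.
Origin Solica qualifies under the Erion–Solica agreement and 51.41 is covered: preferential rate 9.5% applies instead.
Duty = $265,685.47 × 9.5% = $25,240.12.
Total = $1,234.20 + $160,833.15 + $7,551.80 + $25,240.12 = $194,859.27.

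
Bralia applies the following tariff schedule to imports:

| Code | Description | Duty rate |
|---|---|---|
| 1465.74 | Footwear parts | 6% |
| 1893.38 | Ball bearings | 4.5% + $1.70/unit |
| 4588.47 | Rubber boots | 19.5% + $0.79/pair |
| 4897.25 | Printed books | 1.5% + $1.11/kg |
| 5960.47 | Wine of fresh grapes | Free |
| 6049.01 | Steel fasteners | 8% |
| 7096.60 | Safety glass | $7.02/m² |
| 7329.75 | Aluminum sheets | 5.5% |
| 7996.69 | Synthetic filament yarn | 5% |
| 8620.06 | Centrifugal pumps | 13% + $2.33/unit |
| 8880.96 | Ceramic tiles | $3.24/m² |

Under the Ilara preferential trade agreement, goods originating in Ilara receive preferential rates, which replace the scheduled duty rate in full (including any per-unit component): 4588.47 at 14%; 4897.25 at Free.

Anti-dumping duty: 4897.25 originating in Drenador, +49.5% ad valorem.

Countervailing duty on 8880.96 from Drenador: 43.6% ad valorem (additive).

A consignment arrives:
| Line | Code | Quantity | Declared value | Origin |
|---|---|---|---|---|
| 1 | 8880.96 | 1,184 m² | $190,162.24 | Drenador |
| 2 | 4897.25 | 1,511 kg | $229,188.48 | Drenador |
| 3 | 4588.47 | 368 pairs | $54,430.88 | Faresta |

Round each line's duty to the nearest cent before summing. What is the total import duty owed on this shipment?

Line 1 (8880.96, Drenador, 1,184 m², $190,162.24):
Base rate for 8880.96 is $3.24/m².
Additional duty on 8880.96 from Drenador: +43.6% ad valorem. Applied ad valorem rate = 43.6%.
Duty = $190,162.24 × 43.6% + 1,184 × $3.24 = $86,746.90.
Line 2 (4897.25, Drenador, 1,511 kg, $229,188.48):
Base rate for 4897.25 is 1.5% + $1.11/kg.
4897.25 has an FTA preferential rate, but origin Drenador is not Ilara; base rate stands.
Additional duty on 4897.25 from Drenador: +49.5%. Applied ad valorem rate: 1.5% + 49.5% = 51%.
Duty = $229,188.48 × 51% + 1,511 × $1.11 = $118,563.33.
Line 3 (4588.47, Faresta, 368 pairs, $54,430.88):
Base rate for 4588.47 is 19.5% + $0.79/pair.
4588.47 has an FTA preferential rate, but origin Faresta is not Ilara; base rate stands.
Duty = $54,430.88 × 19.5% + 368 × $0.79 = $10,904.74.
Total = $86,746.90 + $118,563.33 + $10,904.74 = $216,214.97.

$216,214.97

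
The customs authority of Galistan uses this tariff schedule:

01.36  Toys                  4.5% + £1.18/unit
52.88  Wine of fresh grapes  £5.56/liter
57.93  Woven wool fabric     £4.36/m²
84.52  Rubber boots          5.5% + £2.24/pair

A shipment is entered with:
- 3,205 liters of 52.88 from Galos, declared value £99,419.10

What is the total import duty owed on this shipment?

£17,819.80

Line 1 (52.88, Galos, 3,205 liters, £99,419.10):
Base rate for 52.88 is £5.56/liter.
Duty = 3,205 × £5.56 = £17,819.80.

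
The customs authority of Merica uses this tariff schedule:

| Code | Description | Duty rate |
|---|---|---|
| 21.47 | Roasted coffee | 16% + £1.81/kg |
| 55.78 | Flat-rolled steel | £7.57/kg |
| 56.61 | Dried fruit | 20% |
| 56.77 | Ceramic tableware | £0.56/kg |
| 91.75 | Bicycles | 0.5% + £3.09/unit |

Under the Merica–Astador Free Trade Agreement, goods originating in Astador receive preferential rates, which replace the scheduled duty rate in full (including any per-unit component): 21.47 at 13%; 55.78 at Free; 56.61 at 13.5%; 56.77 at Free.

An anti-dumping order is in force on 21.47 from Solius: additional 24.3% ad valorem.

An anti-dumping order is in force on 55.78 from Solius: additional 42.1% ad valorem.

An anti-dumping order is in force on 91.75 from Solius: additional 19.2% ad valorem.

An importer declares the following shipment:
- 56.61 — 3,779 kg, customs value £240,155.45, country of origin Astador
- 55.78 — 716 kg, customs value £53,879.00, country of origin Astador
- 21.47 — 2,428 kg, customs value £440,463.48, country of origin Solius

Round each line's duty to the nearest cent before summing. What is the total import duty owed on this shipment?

Line 1 (56.61, Astador, 3,779 kg, £240,155.45):
Base rate for 56.61 is 20%.
Origin Astador qualifies under the Merica–Astador agreement and 56.61 is covered: preferential rate 13.5% applies instead.
Duty = £240,155.45 × 13.5% = £32,420.99.
Line 2 (55.78, Astador, 716 kg, £53,879.00):
Base rate for 55.78 is £7.57/kg.
Origin Astador qualifies under the Merica–Astador agreement and 55.78 is covered: preferential rate Free applies instead.
The additional-duty order on 55.78 targets Solius, not Astador; it does not apply.
Duty = £53,879.00 × 0% = £0.00.
Line 3 (21.47, Solius, 2,428 kg, £440,463.48):
Base rate for 21.47 is 16% + £1.81/kg.
21.47 has an FTA preferential rate, but origin Solius is not Astador; base rate stands.
Additional duty on 21.47 from Solius: +24.3%. Applied ad valorem rate: 16% + 24.3% = 40.3%.
Duty = £440,463.48 × 40.3% + 2,428 × £1.81 = £181,901.46.
Total = £32,420.99 + £0.00 + £181,901.46 = £214,322.45.

£214,322.45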